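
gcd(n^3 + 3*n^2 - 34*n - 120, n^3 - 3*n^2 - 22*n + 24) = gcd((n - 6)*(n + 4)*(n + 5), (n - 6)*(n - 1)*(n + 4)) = n^2 - 2*n - 24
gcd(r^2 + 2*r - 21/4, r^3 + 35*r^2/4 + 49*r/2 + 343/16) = r + 7/2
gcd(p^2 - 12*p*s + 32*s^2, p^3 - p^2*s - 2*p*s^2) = 1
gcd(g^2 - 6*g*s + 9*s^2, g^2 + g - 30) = 1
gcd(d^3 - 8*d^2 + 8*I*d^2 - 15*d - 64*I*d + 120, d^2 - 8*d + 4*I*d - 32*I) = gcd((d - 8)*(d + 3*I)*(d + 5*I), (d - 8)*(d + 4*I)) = d - 8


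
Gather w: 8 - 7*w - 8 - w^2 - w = -w^2 - 8*w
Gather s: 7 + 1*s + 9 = s + 16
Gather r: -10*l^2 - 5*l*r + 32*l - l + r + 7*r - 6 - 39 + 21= -10*l^2 + 31*l + r*(8 - 5*l) - 24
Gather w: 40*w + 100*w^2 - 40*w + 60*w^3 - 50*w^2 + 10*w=60*w^3 + 50*w^2 + 10*w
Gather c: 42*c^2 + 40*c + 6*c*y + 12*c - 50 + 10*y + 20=42*c^2 + c*(6*y + 52) + 10*y - 30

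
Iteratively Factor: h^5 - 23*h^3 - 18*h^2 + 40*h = (h - 1)*(h^4 + h^3 - 22*h^2 - 40*h) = (h - 1)*(h + 4)*(h^3 - 3*h^2 - 10*h) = (h - 1)*(h + 2)*(h + 4)*(h^2 - 5*h) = (h - 5)*(h - 1)*(h + 2)*(h + 4)*(h)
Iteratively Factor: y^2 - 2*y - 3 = (y + 1)*(y - 3)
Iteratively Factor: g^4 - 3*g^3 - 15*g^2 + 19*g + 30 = (g - 5)*(g^3 + 2*g^2 - 5*g - 6) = (g - 5)*(g - 2)*(g^2 + 4*g + 3) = (g - 5)*(g - 2)*(g + 3)*(g + 1)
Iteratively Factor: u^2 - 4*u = (u)*(u - 4)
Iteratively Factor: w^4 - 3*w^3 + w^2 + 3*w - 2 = (w + 1)*(w^3 - 4*w^2 + 5*w - 2) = (w - 1)*(w + 1)*(w^2 - 3*w + 2) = (w - 1)^2*(w + 1)*(w - 2)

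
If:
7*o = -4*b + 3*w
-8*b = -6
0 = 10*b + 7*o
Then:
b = 3/4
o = -15/14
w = -3/2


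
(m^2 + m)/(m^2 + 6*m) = (m + 1)/(m + 6)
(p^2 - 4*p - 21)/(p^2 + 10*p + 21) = (p - 7)/(p + 7)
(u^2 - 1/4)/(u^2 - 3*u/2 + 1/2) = (u + 1/2)/(u - 1)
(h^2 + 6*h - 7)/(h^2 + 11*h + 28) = (h - 1)/(h + 4)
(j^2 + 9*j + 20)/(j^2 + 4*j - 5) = (j + 4)/(j - 1)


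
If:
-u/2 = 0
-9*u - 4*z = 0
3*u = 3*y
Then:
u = 0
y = 0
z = 0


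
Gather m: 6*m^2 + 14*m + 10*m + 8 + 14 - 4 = 6*m^2 + 24*m + 18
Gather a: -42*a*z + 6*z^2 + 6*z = -42*a*z + 6*z^2 + 6*z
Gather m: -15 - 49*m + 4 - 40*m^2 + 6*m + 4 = -40*m^2 - 43*m - 7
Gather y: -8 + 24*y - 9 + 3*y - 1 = 27*y - 18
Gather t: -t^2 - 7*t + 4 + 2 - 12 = -t^2 - 7*t - 6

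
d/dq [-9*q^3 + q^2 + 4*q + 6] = -27*q^2 + 2*q + 4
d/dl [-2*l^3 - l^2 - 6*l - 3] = -6*l^2 - 2*l - 6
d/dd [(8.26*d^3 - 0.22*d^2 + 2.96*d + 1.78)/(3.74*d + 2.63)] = (61.7848*d^3 + 64.3486*d^2 - 1.1572*d + 1.1276)/(13.9876*d^2 + 19.6724*d + 6.9169)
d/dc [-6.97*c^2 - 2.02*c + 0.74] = -13.94*c - 2.02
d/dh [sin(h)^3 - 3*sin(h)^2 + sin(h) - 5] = (3*sin(h)^2 - 6*sin(h) + 1)*cos(h)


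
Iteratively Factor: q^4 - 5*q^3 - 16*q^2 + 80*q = (q - 5)*(q^3 - 16*q) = (q - 5)*(q - 4)*(q^2 + 4*q) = q*(q - 5)*(q - 4)*(q + 4)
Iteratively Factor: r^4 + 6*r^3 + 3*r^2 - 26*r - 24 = (r + 4)*(r^3 + 2*r^2 - 5*r - 6) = (r - 2)*(r + 4)*(r^2 + 4*r + 3) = (r - 2)*(r + 1)*(r + 4)*(r + 3)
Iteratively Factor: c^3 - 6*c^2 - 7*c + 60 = (c - 5)*(c^2 - c - 12) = (c - 5)*(c - 4)*(c + 3)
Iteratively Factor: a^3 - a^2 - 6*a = (a - 3)*(a^2 + 2*a) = a*(a - 3)*(a + 2)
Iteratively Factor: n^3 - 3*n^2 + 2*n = (n - 1)*(n^2 - 2*n) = (n - 2)*(n - 1)*(n)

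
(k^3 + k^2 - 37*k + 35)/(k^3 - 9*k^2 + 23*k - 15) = (k + 7)/(k - 3)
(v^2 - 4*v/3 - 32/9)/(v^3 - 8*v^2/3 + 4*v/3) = (9*v^2 - 12*v - 32)/(3*v*(3*v^2 - 8*v + 4))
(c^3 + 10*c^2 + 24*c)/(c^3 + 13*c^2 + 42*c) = (c + 4)/(c + 7)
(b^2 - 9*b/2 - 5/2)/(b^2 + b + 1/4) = 2*(b - 5)/(2*b + 1)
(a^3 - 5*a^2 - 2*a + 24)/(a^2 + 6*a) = (a^3 - 5*a^2 - 2*a + 24)/(a*(a + 6))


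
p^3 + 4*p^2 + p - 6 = (p - 1)*(p + 2)*(p + 3)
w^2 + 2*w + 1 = (w + 1)^2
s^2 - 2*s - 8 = (s - 4)*(s + 2)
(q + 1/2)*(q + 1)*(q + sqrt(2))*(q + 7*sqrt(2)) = q^4 + 3*q^3/2 + 8*sqrt(2)*q^3 + 29*q^2/2 + 12*sqrt(2)*q^2 + 4*sqrt(2)*q + 21*q + 7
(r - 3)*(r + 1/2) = r^2 - 5*r/2 - 3/2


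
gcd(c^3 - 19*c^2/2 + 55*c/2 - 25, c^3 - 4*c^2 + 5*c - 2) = c - 2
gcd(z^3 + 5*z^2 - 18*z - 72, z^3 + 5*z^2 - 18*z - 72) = z^3 + 5*z^2 - 18*z - 72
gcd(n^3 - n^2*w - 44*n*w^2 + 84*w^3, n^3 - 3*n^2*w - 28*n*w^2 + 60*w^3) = n^2 - 8*n*w + 12*w^2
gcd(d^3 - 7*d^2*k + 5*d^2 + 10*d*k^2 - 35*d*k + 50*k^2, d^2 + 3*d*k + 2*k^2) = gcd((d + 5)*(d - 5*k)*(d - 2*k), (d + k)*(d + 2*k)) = 1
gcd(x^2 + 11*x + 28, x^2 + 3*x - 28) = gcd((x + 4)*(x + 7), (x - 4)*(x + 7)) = x + 7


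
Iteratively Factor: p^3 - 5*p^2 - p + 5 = (p - 5)*(p^2 - 1) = (p - 5)*(p + 1)*(p - 1)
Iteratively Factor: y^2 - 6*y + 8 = (y - 4)*(y - 2)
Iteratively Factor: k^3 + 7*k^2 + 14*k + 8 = (k + 2)*(k^2 + 5*k + 4) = (k + 1)*(k + 2)*(k + 4)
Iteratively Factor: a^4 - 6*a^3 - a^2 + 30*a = (a - 3)*(a^3 - 3*a^2 - 10*a) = a*(a - 3)*(a^2 - 3*a - 10) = a*(a - 3)*(a + 2)*(a - 5)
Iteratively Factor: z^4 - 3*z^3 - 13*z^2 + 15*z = (z - 5)*(z^3 + 2*z^2 - 3*z) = (z - 5)*(z - 1)*(z^2 + 3*z) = z*(z - 5)*(z - 1)*(z + 3)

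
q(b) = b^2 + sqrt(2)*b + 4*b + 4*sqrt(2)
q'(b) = 2*b + sqrt(2) + 4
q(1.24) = 13.91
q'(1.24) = 7.89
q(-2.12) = -1.33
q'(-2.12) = 1.17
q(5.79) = 70.53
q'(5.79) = 16.99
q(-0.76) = 2.12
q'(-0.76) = 3.89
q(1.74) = 18.11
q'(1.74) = 8.89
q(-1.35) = 0.17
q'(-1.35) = 2.71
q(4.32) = 47.71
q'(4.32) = 14.05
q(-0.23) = 4.46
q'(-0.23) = 4.95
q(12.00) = 214.63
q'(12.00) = 29.41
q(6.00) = 74.14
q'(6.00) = 17.41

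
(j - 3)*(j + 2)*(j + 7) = j^3 + 6*j^2 - 13*j - 42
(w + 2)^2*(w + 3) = w^3 + 7*w^2 + 16*w + 12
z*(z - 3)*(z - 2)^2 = z^4 - 7*z^3 + 16*z^2 - 12*z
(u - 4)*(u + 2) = u^2 - 2*u - 8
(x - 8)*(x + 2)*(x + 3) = x^3 - 3*x^2 - 34*x - 48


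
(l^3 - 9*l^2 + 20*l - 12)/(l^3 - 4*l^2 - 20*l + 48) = (l - 1)/(l + 4)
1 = 1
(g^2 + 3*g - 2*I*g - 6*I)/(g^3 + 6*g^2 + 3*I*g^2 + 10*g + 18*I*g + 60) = (g + 3)/(g^2 + g*(6 + 5*I) + 30*I)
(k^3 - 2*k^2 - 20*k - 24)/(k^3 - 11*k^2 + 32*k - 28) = (k^3 - 2*k^2 - 20*k - 24)/(k^3 - 11*k^2 + 32*k - 28)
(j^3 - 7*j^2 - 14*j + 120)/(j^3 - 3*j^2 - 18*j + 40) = (j - 6)/(j - 2)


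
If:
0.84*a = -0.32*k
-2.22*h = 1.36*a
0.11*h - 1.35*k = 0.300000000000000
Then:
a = 0.09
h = -0.05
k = -0.23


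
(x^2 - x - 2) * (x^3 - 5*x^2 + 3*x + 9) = x^5 - 6*x^4 + 6*x^3 + 16*x^2 - 15*x - 18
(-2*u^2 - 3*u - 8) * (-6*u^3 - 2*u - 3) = 12*u^5 + 18*u^4 + 52*u^3 + 12*u^2 + 25*u + 24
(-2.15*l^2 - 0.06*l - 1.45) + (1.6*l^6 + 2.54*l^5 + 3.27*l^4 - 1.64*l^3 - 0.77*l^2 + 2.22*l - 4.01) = 1.6*l^6 + 2.54*l^5 + 3.27*l^4 - 1.64*l^3 - 2.92*l^2 + 2.16*l - 5.46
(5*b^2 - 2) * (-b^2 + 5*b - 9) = -5*b^4 + 25*b^3 - 43*b^2 - 10*b + 18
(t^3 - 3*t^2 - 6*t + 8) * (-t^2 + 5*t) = -t^5 + 8*t^4 - 9*t^3 - 38*t^2 + 40*t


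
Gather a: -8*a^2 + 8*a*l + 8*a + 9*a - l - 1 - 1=-8*a^2 + a*(8*l + 17) - l - 2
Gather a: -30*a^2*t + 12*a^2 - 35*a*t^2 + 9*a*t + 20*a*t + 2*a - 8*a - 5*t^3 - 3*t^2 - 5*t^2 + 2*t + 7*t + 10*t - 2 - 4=a^2*(12 - 30*t) + a*(-35*t^2 + 29*t - 6) - 5*t^3 - 8*t^2 + 19*t - 6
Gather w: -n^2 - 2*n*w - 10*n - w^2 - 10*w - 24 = -n^2 - 10*n - w^2 + w*(-2*n - 10) - 24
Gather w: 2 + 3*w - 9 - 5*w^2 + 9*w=-5*w^2 + 12*w - 7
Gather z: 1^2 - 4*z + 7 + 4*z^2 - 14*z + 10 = 4*z^2 - 18*z + 18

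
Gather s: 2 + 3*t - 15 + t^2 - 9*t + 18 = t^2 - 6*t + 5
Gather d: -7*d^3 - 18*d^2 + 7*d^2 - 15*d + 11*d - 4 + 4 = -7*d^3 - 11*d^2 - 4*d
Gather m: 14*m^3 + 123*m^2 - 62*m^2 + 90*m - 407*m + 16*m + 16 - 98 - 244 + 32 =14*m^3 + 61*m^2 - 301*m - 294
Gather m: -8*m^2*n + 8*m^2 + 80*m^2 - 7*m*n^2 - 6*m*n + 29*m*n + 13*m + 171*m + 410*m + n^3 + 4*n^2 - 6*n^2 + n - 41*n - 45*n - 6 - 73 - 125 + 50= m^2*(88 - 8*n) + m*(-7*n^2 + 23*n + 594) + n^3 - 2*n^2 - 85*n - 154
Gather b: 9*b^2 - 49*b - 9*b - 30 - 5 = 9*b^2 - 58*b - 35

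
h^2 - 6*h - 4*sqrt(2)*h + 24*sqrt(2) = (h - 6)*(h - 4*sqrt(2))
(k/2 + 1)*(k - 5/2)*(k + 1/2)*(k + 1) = k^4/2 + k^3/2 - 21*k^2/8 - 31*k/8 - 5/4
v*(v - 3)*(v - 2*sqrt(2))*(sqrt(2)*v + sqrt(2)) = sqrt(2)*v^4 - 4*v^3 - 2*sqrt(2)*v^3 - 3*sqrt(2)*v^2 + 8*v^2 + 12*v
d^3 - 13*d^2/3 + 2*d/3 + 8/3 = (d - 4)*(d - 1)*(d + 2/3)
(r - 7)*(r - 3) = r^2 - 10*r + 21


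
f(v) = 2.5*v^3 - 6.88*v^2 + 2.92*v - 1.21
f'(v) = 7.5*v^2 - 13.76*v + 2.92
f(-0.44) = -4.04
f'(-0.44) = 10.43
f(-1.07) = -15.27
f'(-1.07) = 26.23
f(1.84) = -3.56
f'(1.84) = 2.99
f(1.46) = -3.83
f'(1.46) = -1.18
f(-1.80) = -43.34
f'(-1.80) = 51.99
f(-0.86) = -10.40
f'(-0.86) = 20.30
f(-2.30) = -74.74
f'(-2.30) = 74.24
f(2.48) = 1.85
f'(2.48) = 14.92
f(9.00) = 1290.29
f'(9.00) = 486.58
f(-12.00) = -5346.97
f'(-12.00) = 1248.04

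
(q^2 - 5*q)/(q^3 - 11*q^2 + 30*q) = 1/(q - 6)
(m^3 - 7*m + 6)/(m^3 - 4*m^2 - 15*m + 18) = (m - 2)/(m - 6)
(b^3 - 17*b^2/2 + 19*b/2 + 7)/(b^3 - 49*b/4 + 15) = 2*(2*b^3 - 17*b^2 + 19*b + 14)/(4*b^3 - 49*b + 60)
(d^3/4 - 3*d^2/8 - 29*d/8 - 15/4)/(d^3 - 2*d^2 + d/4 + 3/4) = (2*d^3 - 3*d^2 - 29*d - 30)/(2*(4*d^3 - 8*d^2 + d + 3))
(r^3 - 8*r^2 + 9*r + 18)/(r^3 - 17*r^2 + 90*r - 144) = (r + 1)/(r - 8)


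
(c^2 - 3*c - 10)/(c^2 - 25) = (c + 2)/(c + 5)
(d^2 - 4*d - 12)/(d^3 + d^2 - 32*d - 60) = 1/(d + 5)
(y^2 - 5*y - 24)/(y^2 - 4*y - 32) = (y + 3)/(y + 4)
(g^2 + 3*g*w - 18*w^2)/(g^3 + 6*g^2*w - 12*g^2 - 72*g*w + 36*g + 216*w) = (g - 3*w)/(g^2 - 12*g + 36)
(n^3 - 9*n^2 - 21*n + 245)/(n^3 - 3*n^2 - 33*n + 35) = (n - 7)/(n - 1)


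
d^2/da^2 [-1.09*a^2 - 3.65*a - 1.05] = -2.18000000000000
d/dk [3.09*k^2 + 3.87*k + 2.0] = 6.18*k + 3.87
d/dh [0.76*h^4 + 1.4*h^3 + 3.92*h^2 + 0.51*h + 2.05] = 3.04*h^3 + 4.2*h^2 + 7.84*h + 0.51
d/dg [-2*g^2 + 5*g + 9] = 5 - 4*g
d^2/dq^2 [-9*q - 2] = 0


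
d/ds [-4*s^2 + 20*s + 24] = 20 - 8*s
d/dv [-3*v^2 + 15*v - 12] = 15 - 6*v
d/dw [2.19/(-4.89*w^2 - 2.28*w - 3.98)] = (21.4182*w + 4.9932)/(4.89*w^2 + 2.28*w + 3.98)^2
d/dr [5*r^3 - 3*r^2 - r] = 15*r^2 - 6*r - 1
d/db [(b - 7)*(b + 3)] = 2*b - 4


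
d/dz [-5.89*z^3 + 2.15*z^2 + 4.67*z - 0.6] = -17.67*z^2 + 4.3*z + 4.67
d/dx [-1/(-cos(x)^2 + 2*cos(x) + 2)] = 2*(cos(x) - 1)*sin(x)/(sin(x)^2 + 2*cos(x) + 1)^2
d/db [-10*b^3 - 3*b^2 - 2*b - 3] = -30*b^2 - 6*b - 2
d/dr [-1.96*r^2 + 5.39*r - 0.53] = 5.39 - 3.92*r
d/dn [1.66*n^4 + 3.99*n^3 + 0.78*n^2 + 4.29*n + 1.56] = 6.64*n^3 + 11.97*n^2 + 1.56*n + 4.29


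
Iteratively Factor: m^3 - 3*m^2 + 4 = (m - 2)*(m^2 - m - 2) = (m - 2)^2*(m + 1)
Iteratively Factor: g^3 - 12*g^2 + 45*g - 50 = (g - 5)*(g^2 - 7*g + 10) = (g - 5)*(g - 2)*(g - 5)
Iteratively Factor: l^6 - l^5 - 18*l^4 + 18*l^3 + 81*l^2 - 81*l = (l)*(l^5 - l^4 - 18*l^3 + 18*l^2 + 81*l - 81) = l*(l - 3)*(l^4 + 2*l^3 - 12*l^2 - 18*l + 27) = l*(l - 3)*(l + 3)*(l^3 - l^2 - 9*l + 9) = l*(l - 3)^2*(l + 3)*(l^2 + 2*l - 3) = l*(l - 3)^2*(l + 3)^2*(l - 1)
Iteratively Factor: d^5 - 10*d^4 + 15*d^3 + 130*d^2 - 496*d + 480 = (d - 5)*(d^4 - 5*d^3 - 10*d^2 + 80*d - 96) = (d - 5)*(d - 3)*(d^3 - 2*d^2 - 16*d + 32) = (d - 5)*(d - 4)*(d - 3)*(d^2 + 2*d - 8) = (d - 5)*(d - 4)*(d - 3)*(d + 4)*(d - 2)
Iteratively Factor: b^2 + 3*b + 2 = (b + 2)*(b + 1)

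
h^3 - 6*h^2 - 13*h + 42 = (h - 7)*(h - 2)*(h + 3)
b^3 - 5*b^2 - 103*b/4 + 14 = (b - 8)*(b - 1/2)*(b + 7/2)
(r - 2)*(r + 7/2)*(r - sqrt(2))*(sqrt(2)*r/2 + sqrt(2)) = sqrt(2)*r^4/2 - r^3 + 7*sqrt(2)*r^3/4 - 7*r^2/2 - 2*sqrt(2)*r^2 - 7*sqrt(2)*r + 4*r + 14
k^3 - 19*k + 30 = (k - 3)*(k - 2)*(k + 5)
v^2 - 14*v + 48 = (v - 8)*(v - 6)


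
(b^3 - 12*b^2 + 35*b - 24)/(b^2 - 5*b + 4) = (b^2 - 11*b + 24)/(b - 4)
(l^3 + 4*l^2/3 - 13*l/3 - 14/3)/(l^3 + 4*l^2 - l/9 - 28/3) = 3*(l^2 - l - 2)/(3*l^2 + 5*l - 12)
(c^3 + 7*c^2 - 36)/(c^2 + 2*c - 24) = (c^2 + c - 6)/(c - 4)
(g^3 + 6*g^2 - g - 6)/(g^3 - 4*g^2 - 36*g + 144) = (g^2 - 1)/(g^2 - 10*g + 24)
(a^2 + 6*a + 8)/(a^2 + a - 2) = (a + 4)/(a - 1)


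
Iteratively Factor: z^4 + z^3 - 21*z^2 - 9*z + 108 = (z + 4)*(z^3 - 3*z^2 - 9*z + 27) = (z - 3)*(z + 4)*(z^2 - 9) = (z - 3)^2*(z + 4)*(z + 3)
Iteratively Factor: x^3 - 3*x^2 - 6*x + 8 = (x + 2)*(x^2 - 5*x + 4) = (x - 1)*(x + 2)*(x - 4)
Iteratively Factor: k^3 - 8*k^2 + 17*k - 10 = (k - 2)*(k^2 - 6*k + 5) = (k - 5)*(k - 2)*(k - 1)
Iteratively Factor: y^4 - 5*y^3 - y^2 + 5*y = (y)*(y^3 - 5*y^2 - y + 5) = y*(y - 5)*(y^2 - 1) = y*(y - 5)*(y + 1)*(y - 1)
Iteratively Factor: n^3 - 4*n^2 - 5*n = (n)*(n^2 - 4*n - 5) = n*(n - 5)*(n + 1)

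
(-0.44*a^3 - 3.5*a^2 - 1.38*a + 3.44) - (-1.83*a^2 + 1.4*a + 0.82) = -0.44*a^3 - 1.67*a^2 - 2.78*a + 2.62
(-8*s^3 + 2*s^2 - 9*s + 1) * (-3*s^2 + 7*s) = 24*s^5 - 62*s^4 + 41*s^3 - 66*s^2 + 7*s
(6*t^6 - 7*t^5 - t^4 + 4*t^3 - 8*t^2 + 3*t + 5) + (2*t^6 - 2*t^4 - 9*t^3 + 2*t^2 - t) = 8*t^6 - 7*t^5 - 3*t^4 - 5*t^3 - 6*t^2 + 2*t + 5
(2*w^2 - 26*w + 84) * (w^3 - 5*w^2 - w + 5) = 2*w^5 - 36*w^4 + 212*w^3 - 384*w^2 - 214*w + 420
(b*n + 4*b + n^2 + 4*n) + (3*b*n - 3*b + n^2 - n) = 4*b*n + b + 2*n^2 + 3*n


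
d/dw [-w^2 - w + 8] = -2*w - 1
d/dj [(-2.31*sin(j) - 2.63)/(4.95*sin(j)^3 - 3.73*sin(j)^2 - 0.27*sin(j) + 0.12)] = (22.869*sin(j)^3 + 30.4392*sin(j)^2 - 19.6198*sin(j) - 0.9873)*cos(j)/(24.5025*sin(j)^6 - 36.927*sin(j)^5 + 11.2399*sin(j)^4 + 3.2022*sin(j)^3 - 0.8223*sin(j)^2 - 0.0648*sin(j) + 0.0144)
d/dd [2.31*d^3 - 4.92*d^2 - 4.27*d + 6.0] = 6.93*d^2 - 9.84*d - 4.27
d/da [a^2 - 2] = 2*a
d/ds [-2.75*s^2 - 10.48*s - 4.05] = -5.5*s - 10.48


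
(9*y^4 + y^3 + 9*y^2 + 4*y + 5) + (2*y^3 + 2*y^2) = 9*y^4 + 3*y^3 + 11*y^2 + 4*y + 5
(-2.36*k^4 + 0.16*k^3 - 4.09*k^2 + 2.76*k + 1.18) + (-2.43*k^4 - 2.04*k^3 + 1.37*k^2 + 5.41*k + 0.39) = -4.79*k^4 - 1.88*k^3 - 2.72*k^2 + 8.17*k + 1.57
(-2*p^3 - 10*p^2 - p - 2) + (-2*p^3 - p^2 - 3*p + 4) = -4*p^3 - 11*p^2 - 4*p + 2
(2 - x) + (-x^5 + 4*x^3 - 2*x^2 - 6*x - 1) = -x^5 + 4*x^3 - 2*x^2 - 7*x + 1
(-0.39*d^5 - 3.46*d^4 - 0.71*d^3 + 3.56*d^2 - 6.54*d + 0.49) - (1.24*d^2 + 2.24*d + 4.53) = -0.39*d^5 - 3.46*d^4 - 0.71*d^3 + 2.32*d^2 - 8.78*d - 4.04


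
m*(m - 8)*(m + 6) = m^3 - 2*m^2 - 48*m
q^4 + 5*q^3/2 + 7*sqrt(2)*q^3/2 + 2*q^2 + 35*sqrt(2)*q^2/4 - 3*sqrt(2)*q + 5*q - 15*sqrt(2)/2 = (q + 5/2)*(q - sqrt(2)/2)*(q + sqrt(2))*(q + 3*sqrt(2))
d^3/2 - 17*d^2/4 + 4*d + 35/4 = (d/2 + 1/2)*(d - 7)*(d - 5/2)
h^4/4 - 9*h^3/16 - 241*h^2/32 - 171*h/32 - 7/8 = (h/4 + 1)*(h - 7)*(h + 1/4)*(h + 1/2)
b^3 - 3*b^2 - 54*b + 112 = (b - 8)*(b - 2)*(b + 7)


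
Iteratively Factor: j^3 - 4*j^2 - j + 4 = (j + 1)*(j^2 - 5*j + 4) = (j - 4)*(j + 1)*(j - 1)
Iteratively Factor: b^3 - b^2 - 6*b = (b + 2)*(b^2 - 3*b) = (b - 3)*(b + 2)*(b)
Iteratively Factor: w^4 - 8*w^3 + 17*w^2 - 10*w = (w - 5)*(w^3 - 3*w^2 + 2*w) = w*(w - 5)*(w^2 - 3*w + 2) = w*(w - 5)*(w - 1)*(w - 2)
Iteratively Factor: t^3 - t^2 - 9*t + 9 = (t - 1)*(t^2 - 9) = (t - 3)*(t - 1)*(t + 3)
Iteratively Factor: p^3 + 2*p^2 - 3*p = (p + 3)*(p^2 - p) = (p - 1)*(p + 3)*(p)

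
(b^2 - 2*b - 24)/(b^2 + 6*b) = (b^2 - 2*b - 24)/(b*(b + 6))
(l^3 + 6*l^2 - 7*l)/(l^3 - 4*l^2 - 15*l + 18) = l*(l + 7)/(l^2 - 3*l - 18)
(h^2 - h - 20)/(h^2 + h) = (h^2 - h - 20)/(h*(h + 1))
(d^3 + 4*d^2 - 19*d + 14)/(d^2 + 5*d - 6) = (d^2 + 5*d - 14)/(d + 6)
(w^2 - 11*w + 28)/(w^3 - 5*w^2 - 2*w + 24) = (w - 7)/(w^2 - w - 6)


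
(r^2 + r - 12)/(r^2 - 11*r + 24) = (r + 4)/(r - 8)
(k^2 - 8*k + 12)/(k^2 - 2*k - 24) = (k - 2)/(k + 4)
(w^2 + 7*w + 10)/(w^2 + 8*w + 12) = (w + 5)/(w + 6)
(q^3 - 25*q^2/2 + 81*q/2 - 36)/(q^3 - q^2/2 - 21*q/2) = (-2*q^3 + 25*q^2 - 81*q + 72)/(q*(-2*q^2 + q + 21))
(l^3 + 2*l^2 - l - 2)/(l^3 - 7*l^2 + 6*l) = (l^2 + 3*l + 2)/(l*(l - 6))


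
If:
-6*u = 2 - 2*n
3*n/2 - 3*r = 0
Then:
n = 3*u + 1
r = 3*u/2 + 1/2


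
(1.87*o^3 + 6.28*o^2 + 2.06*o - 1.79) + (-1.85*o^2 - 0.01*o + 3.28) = 1.87*o^3 + 4.43*o^2 + 2.05*o + 1.49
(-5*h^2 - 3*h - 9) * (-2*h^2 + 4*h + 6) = 10*h^4 - 14*h^3 - 24*h^2 - 54*h - 54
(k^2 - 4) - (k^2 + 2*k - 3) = -2*k - 1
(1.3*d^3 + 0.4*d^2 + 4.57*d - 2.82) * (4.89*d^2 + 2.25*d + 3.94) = 6.357*d^5 + 4.881*d^4 + 28.3693*d^3 - 1.9313*d^2 + 11.6608*d - 11.1108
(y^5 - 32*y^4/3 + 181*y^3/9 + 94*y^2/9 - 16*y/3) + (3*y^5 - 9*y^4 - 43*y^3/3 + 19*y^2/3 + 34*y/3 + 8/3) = 4*y^5 - 59*y^4/3 + 52*y^3/9 + 151*y^2/9 + 6*y + 8/3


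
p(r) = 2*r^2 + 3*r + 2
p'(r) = 4*r + 3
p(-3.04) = 11.36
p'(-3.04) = -9.16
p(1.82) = 14.08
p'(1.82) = 10.28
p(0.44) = 3.71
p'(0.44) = 4.76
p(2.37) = 20.34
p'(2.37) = 12.48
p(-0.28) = 1.32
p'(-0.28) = 1.88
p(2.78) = 25.80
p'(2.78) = 14.12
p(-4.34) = 26.65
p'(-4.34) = -14.36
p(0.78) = 5.56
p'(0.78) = 6.12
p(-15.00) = 407.00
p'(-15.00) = -57.00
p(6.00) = 92.00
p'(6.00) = 27.00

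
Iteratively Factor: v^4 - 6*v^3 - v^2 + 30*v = (v + 2)*(v^3 - 8*v^2 + 15*v) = (v - 5)*(v + 2)*(v^2 - 3*v) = (v - 5)*(v - 3)*(v + 2)*(v)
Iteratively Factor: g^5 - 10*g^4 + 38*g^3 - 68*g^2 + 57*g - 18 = (g - 1)*(g^4 - 9*g^3 + 29*g^2 - 39*g + 18) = (g - 3)*(g - 1)*(g^3 - 6*g^2 + 11*g - 6) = (g - 3)*(g - 2)*(g - 1)*(g^2 - 4*g + 3) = (g - 3)^2*(g - 2)*(g - 1)*(g - 1)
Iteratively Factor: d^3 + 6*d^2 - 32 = (d + 4)*(d^2 + 2*d - 8) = (d + 4)^2*(d - 2)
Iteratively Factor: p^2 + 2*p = (p)*(p + 2)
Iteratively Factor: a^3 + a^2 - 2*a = (a)*(a^2 + a - 2) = a*(a + 2)*(a - 1)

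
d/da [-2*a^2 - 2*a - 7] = -4*a - 2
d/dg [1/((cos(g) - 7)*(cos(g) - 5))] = 2*(cos(g) - 6)*sin(g)/((cos(g) - 7)^2*(cos(g) - 5)^2)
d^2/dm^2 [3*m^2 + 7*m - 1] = 6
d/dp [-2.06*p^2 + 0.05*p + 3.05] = 0.05 - 4.12*p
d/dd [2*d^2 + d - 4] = 4*d + 1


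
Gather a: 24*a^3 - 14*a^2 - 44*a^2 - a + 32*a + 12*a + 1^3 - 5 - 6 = 24*a^3 - 58*a^2 + 43*a - 10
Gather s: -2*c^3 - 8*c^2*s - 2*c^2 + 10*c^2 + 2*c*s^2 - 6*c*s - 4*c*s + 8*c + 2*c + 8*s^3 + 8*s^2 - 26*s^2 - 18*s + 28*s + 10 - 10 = -2*c^3 + 8*c^2 + 10*c + 8*s^3 + s^2*(2*c - 18) + s*(-8*c^2 - 10*c + 10)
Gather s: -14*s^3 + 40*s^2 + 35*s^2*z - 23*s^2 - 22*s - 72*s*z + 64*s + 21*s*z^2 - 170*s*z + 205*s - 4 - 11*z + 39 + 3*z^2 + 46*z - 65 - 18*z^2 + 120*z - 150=-14*s^3 + s^2*(35*z + 17) + s*(21*z^2 - 242*z + 247) - 15*z^2 + 155*z - 180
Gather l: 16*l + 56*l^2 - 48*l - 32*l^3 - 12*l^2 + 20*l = -32*l^3 + 44*l^2 - 12*l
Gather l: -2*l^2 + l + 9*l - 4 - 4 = -2*l^2 + 10*l - 8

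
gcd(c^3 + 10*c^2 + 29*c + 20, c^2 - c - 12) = 1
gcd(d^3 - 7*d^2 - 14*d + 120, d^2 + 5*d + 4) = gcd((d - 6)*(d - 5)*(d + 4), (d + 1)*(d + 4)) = d + 4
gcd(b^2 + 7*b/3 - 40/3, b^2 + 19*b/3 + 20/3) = b + 5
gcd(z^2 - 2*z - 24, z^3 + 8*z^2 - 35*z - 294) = z - 6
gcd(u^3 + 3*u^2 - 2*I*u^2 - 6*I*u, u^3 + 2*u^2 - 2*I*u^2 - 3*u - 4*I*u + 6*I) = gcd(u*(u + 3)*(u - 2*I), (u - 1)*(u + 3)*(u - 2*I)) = u^2 + u*(3 - 2*I) - 6*I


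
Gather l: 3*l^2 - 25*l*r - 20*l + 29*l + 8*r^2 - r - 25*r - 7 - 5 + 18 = 3*l^2 + l*(9 - 25*r) + 8*r^2 - 26*r + 6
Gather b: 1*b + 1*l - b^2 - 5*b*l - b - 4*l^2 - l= -b^2 - 5*b*l - 4*l^2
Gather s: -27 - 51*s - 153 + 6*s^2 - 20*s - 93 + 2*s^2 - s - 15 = 8*s^2 - 72*s - 288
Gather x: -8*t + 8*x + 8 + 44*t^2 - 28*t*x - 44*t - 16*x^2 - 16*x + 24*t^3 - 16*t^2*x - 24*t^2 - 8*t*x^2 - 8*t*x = 24*t^3 + 20*t^2 - 52*t + x^2*(-8*t - 16) + x*(-16*t^2 - 36*t - 8) + 8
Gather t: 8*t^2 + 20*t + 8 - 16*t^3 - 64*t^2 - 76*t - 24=-16*t^3 - 56*t^2 - 56*t - 16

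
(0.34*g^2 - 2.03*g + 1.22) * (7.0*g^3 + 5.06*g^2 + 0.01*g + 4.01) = 2.38*g^5 - 12.4896*g^4 - 1.7284*g^3 + 7.5163*g^2 - 8.1281*g + 4.8922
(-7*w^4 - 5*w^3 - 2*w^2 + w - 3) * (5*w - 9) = -35*w^5 + 38*w^4 + 35*w^3 + 23*w^2 - 24*w + 27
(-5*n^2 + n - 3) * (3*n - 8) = -15*n^3 + 43*n^2 - 17*n + 24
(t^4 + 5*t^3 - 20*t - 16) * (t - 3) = t^5 + 2*t^4 - 15*t^3 - 20*t^2 + 44*t + 48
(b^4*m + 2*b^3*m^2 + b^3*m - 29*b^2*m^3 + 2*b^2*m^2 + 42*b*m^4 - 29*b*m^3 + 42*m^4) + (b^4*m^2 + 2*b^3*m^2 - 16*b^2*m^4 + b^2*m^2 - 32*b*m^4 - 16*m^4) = b^4*m^2 + b^4*m + 4*b^3*m^2 + b^3*m - 16*b^2*m^4 - 29*b^2*m^3 + 3*b^2*m^2 + 10*b*m^4 - 29*b*m^3 + 26*m^4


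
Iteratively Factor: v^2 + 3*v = (v + 3)*(v)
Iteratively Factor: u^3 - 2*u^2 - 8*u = (u)*(u^2 - 2*u - 8) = u*(u - 4)*(u + 2)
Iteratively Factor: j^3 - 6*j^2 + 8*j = (j - 4)*(j^2 - 2*j) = (j - 4)*(j - 2)*(j)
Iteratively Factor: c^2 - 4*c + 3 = (c - 3)*(c - 1)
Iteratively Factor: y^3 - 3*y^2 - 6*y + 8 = (y - 1)*(y^2 - 2*y - 8) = (y - 1)*(y + 2)*(y - 4)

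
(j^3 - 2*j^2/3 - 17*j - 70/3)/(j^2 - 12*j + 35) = (3*j^2 + 13*j + 14)/(3*(j - 7))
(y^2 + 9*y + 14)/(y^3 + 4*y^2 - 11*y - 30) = (y + 7)/(y^2 + 2*y - 15)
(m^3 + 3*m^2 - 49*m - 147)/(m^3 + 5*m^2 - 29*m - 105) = (m - 7)/(m - 5)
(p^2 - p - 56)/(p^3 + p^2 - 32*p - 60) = (p^2 - p - 56)/(p^3 + p^2 - 32*p - 60)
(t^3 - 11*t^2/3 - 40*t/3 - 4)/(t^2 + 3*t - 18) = (3*t^3 - 11*t^2 - 40*t - 12)/(3*(t^2 + 3*t - 18))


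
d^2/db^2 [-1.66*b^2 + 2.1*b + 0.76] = -3.32000000000000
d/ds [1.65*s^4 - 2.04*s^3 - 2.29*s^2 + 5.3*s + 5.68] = 6.6*s^3 - 6.12*s^2 - 4.58*s + 5.3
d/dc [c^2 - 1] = 2*c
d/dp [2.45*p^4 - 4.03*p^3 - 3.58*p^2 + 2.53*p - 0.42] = 9.8*p^3 - 12.09*p^2 - 7.16*p + 2.53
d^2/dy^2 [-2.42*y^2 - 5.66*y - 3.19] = -4.84000000000000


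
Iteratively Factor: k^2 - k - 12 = (k - 4)*(k + 3)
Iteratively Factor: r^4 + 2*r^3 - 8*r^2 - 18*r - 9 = (r + 1)*(r^3 + r^2 - 9*r - 9) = (r + 1)^2*(r^2 - 9) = (r + 1)^2*(r + 3)*(r - 3)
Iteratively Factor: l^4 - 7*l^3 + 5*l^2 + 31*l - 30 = (l + 2)*(l^3 - 9*l^2 + 23*l - 15) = (l - 3)*(l + 2)*(l^2 - 6*l + 5) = (l - 3)*(l - 1)*(l + 2)*(l - 5)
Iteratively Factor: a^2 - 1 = (a + 1)*(a - 1)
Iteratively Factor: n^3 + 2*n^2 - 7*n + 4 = (n + 4)*(n^2 - 2*n + 1) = (n - 1)*(n + 4)*(n - 1)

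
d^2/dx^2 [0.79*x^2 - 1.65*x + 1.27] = 1.58000000000000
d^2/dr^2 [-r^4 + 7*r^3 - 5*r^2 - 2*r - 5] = -12*r^2 + 42*r - 10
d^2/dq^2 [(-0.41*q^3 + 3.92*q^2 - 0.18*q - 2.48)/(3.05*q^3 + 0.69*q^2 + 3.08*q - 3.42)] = (1.4210854715202e-14*q^7 + 74.6572899999998*q^6 + 13.06254*q^5 - 551.38266*q^4 + 465.781712*q^3 - 87.982896*q^2 - 218.157984*q + 29.150528)/(28.372625*q^9 + 19.256175*q^8 + 90.311415*q^7 - 56.223981*q^6 + 48.015384*q^5 - 178.012818*q^4 + 92.631068*q^3 - 73.118916*q^2 + 108.074736*q - 40.001688)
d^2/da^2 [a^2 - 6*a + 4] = 2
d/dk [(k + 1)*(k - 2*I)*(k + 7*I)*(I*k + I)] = 4*I*k^3 + k^2*(-15 + 6*I) + k*(-20 + 30*I) - 5 + 28*I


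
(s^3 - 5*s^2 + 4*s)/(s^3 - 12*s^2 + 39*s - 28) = s/(s - 7)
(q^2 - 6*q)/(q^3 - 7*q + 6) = q*(q - 6)/(q^3 - 7*q + 6)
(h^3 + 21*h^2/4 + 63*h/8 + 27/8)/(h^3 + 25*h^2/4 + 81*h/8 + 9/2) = (h + 3)/(h + 4)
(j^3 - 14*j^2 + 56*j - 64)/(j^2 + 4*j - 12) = (j^2 - 12*j + 32)/(j + 6)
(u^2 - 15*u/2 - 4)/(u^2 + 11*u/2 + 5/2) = (u - 8)/(u + 5)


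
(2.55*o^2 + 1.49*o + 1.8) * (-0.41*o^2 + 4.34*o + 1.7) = -1.0455*o^4 + 10.4561*o^3 + 10.0636*o^2 + 10.345*o + 3.06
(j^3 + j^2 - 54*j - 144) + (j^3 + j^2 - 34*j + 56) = 2*j^3 + 2*j^2 - 88*j - 88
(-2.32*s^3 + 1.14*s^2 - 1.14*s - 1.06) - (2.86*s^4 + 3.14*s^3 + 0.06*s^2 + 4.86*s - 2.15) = -2.86*s^4 - 5.46*s^3 + 1.08*s^2 - 6.0*s + 1.09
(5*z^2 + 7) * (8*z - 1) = 40*z^3 - 5*z^2 + 56*z - 7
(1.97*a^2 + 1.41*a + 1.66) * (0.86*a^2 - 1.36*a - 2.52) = 1.6942*a^4 - 1.4666*a^3 - 5.4544*a^2 - 5.8108*a - 4.1832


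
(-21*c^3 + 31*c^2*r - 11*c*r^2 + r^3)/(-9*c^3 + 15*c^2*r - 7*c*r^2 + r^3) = (-7*c + r)/(-3*c + r)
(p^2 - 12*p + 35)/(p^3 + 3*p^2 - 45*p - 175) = (p - 5)/(p^2 + 10*p + 25)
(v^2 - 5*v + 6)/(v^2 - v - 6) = (v - 2)/(v + 2)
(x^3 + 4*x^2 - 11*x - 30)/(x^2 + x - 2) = (x^2 + 2*x - 15)/(x - 1)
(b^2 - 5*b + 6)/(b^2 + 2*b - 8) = (b - 3)/(b + 4)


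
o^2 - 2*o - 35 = (o - 7)*(o + 5)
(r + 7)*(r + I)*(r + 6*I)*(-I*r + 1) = -I*r^4 + 8*r^3 - 7*I*r^3 + 56*r^2 + 13*I*r^2 - 6*r + 91*I*r - 42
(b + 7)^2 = b^2 + 14*b + 49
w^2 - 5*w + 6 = (w - 3)*(w - 2)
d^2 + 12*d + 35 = (d + 5)*(d + 7)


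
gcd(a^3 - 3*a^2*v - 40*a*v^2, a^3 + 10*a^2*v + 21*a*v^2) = a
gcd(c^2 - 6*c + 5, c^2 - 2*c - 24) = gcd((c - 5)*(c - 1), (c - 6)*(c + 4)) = 1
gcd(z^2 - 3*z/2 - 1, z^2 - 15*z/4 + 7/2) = z - 2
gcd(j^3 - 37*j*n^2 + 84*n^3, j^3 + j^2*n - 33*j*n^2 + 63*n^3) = j^2 + 4*j*n - 21*n^2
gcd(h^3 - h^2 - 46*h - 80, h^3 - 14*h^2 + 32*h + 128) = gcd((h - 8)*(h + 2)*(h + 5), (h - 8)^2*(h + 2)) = h^2 - 6*h - 16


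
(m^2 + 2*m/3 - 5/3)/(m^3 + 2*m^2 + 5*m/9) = 3*(m - 1)/(m*(3*m + 1))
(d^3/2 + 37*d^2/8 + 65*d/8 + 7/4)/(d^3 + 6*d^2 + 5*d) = (4*d^3 + 37*d^2 + 65*d + 14)/(8*d*(d^2 + 6*d + 5))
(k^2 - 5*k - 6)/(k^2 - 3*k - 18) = (k + 1)/(k + 3)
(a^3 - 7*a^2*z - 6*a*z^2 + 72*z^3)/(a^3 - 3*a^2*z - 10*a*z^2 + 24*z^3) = (-a + 6*z)/(-a + 2*z)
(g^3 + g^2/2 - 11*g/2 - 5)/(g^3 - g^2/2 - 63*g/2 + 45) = (2*g^3 + g^2 - 11*g - 10)/(2*g^3 - g^2 - 63*g + 90)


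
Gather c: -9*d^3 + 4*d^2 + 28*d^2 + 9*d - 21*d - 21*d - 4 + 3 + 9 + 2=-9*d^3 + 32*d^2 - 33*d + 10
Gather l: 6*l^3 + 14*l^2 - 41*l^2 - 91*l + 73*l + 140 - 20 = 6*l^3 - 27*l^2 - 18*l + 120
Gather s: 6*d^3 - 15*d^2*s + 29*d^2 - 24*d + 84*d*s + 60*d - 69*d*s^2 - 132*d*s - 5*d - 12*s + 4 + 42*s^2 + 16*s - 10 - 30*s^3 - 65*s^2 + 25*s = 6*d^3 + 29*d^2 + 31*d - 30*s^3 + s^2*(-69*d - 23) + s*(-15*d^2 - 48*d + 29) - 6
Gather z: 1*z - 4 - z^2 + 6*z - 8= -z^2 + 7*z - 12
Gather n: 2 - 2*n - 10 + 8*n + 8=6*n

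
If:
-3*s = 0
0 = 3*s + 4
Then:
No Solution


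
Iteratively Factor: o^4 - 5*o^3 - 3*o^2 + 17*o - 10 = (o - 1)*(o^3 - 4*o^2 - 7*o + 10) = (o - 1)*(o + 2)*(o^2 - 6*o + 5) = (o - 1)^2*(o + 2)*(o - 5)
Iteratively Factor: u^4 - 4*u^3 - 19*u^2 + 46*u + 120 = (u - 4)*(u^3 - 19*u - 30) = (u - 4)*(u + 3)*(u^2 - 3*u - 10) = (u - 5)*(u - 4)*(u + 3)*(u + 2)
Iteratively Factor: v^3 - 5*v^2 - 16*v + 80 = (v - 4)*(v^2 - v - 20) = (v - 5)*(v - 4)*(v + 4)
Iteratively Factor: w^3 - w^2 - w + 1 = (w - 1)*(w^2 - 1) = (w - 1)^2*(w + 1)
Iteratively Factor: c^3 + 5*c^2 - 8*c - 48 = (c - 3)*(c^2 + 8*c + 16) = (c - 3)*(c + 4)*(c + 4)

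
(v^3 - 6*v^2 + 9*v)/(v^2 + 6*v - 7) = v*(v^2 - 6*v + 9)/(v^2 + 6*v - 7)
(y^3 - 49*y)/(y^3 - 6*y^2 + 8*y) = (y^2 - 49)/(y^2 - 6*y + 8)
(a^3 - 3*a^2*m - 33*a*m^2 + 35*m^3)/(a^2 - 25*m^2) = (a^2 - 8*a*m + 7*m^2)/(a - 5*m)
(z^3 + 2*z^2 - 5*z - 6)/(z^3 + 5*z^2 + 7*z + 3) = (z - 2)/(z + 1)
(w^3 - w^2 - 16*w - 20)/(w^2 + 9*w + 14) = (w^2 - 3*w - 10)/(w + 7)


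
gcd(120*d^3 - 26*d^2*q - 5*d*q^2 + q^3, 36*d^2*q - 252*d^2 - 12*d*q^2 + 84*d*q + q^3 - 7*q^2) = -6*d + q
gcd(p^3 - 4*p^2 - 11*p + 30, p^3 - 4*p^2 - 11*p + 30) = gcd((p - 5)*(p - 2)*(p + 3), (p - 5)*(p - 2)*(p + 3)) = p^3 - 4*p^2 - 11*p + 30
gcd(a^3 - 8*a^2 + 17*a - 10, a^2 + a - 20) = 1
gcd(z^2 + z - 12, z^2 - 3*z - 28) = z + 4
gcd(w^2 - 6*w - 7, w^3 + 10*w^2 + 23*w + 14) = w + 1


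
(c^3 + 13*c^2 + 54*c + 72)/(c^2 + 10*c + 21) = (c^2 + 10*c + 24)/(c + 7)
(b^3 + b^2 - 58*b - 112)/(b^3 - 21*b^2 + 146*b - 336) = (b^2 + 9*b + 14)/(b^2 - 13*b + 42)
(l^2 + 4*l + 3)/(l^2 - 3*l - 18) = (l + 1)/(l - 6)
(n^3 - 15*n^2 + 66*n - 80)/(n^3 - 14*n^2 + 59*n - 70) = (n - 8)/(n - 7)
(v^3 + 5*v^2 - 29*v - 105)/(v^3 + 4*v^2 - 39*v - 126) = (v - 5)/(v - 6)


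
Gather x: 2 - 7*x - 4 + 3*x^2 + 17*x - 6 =3*x^2 + 10*x - 8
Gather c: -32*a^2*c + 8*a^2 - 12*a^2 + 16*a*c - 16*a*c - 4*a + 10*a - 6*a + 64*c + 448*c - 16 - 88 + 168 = -4*a^2 + c*(512 - 32*a^2) + 64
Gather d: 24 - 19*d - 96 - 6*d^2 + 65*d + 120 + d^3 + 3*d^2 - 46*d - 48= d^3 - 3*d^2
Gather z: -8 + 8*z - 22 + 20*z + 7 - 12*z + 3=16*z - 20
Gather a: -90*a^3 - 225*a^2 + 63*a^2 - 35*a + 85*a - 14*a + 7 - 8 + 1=-90*a^3 - 162*a^2 + 36*a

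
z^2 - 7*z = z*(z - 7)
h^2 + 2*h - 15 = (h - 3)*(h + 5)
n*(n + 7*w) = n^2 + 7*n*w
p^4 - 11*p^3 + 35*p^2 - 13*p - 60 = (p - 5)*(p - 4)*(p - 3)*(p + 1)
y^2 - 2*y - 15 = (y - 5)*(y + 3)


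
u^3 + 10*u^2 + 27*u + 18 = (u + 1)*(u + 3)*(u + 6)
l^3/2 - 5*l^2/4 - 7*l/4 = l*(l/2 + 1/2)*(l - 7/2)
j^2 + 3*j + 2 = (j + 1)*(j + 2)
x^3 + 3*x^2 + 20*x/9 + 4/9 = (x + 1/3)*(x + 2/3)*(x + 2)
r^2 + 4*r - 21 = (r - 3)*(r + 7)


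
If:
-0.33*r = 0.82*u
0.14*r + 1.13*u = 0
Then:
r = 0.00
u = 0.00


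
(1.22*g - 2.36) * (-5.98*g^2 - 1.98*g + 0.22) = -7.2956*g^3 + 11.6972*g^2 + 4.9412*g - 0.5192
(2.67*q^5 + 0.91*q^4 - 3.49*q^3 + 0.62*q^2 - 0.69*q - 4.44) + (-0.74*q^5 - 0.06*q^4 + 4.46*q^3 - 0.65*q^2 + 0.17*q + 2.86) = 1.93*q^5 + 0.85*q^4 + 0.97*q^3 - 0.03*q^2 - 0.52*q - 1.58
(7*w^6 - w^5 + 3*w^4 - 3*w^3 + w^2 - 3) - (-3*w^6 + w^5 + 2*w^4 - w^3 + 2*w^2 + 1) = 10*w^6 - 2*w^5 + w^4 - 2*w^3 - w^2 - 4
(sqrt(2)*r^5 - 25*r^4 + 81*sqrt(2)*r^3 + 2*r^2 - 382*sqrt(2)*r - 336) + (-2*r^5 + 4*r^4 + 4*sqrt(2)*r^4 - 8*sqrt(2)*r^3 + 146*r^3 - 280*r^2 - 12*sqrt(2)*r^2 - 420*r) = -2*r^5 + sqrt(2)*r^5 - 21*r^4 + 4*sqrt(2)*r^4 + 73*sqrt(2)*r^3 + 146*r^3 - 278*r^2 - 12*sqrt(2)*r^2 - 382*sqrt(2)*r - 420*r - 336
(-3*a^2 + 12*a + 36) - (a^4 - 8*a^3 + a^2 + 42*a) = -a^4 + 8*a^3 - 4*a^2 - 30*a + 36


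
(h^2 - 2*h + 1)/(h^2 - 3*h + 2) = (h - 1)/(h - 2)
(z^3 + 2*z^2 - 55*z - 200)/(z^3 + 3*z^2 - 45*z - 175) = (z - 8)/(z - 7)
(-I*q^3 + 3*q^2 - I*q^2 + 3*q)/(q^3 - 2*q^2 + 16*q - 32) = q*(-I*q^2 + q*(3 - I) + 3)/(q^3 - 2*q^2 + 16*q - 32)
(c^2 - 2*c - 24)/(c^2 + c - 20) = (c^2 - 2*c - 24)/(c^2 + c - 20)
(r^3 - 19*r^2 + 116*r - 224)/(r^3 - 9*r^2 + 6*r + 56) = (r - 8)/(r + 2)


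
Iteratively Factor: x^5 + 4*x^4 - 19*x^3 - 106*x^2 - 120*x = (x + 4)*(x^4 - 19*x^2 - 30*x) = x*(x + 4)*(x^3 - 19*x - 30) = x*(x + 2)*(x + 4)*(x^2 - 2*x - 15) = x*(x + 2)*(x + 3)*(x + 4)*(x - 5)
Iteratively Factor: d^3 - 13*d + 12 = (d - 3)*(d^2 + 3*d - 4) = (d - 3)*(d - 1)*(d + 4)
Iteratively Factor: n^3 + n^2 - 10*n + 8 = (n - 1)*(n^2 + 2*n - 8) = (n - 2)*(n - 1)*(n + 4)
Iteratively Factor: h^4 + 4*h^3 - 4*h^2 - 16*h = (h - 2)*(h^3 + 6*h^2 + 8*h) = (h - 2)*(h + 2)*(h^2 + 4*h) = h*(h - 2)*(h + 2)*(h + 4)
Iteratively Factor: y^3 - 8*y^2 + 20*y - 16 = (y - 4)*(y^2 - 4*y + 4) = (y - 4)*(y - 2)*(y - 2)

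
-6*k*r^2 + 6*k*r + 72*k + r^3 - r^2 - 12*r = (-6*k + r)*(r - 4)*(r + 3)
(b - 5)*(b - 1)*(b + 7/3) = b^3 - 11*b^2/3 - 9*b + 35/3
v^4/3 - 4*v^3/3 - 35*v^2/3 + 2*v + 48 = (v/3 + 1)*(v - 8)*(v - 2)*(v + 3)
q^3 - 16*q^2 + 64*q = q*(q - 8)^2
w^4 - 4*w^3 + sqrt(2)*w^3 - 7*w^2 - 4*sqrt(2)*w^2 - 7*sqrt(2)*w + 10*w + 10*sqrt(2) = (w - 5)*(w - 1)*(w + 2)*(w + sqrt(2))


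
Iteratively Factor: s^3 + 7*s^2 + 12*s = (s + 4)*(s^2 + 3*s) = s*(s + 4)*(s + 3)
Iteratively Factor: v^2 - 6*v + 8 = (v - 2)*(v - 4)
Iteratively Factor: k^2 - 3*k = (k - 3)*(k)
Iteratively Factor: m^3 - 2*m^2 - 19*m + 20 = (m - 5)*(m^2 + 3*m - 4) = (m - 5)*(m - 1)*(m + 4)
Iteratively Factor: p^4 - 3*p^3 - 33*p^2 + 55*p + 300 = (p + 3)*(p^3 - 6*p^2 - 15*p + 100) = (p - 5)*(p + 3)*(p^2 - p - 20) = (p - 5)*(p + 3)*(p + 4)*(p - 5)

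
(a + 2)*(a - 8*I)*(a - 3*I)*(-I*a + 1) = -I*a^4 - 10*a^3 - 2*I*a^3 - 20*a^2 + 13*I*a^2 - 24*a + 26*I*a - 48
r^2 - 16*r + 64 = (r - 8)^2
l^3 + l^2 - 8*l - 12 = (l - 3)*(l + 2)^2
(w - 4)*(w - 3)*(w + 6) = w^3 - w^2 - 30*w + 72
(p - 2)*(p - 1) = p^2 - 3*p + 2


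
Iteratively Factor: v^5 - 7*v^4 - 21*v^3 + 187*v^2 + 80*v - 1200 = (v + 4)*(v^4 - 11*v^3 + 23*v^2 + 95*v - 300) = (v - 4)*(v + 4)*(v^3 - 7*v^2 - 5*v + 75) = (v - 4)*(v + 3)*(v + 4)*(v^2 - 10*v + 25) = (v - 5)*(v - 4)*(v + 3)*(v + 4)*(v - 5)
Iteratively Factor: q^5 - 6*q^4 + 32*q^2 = (q)*(q^4 - 6*q^3 + 32*q) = q*(q - 4)*(q^3 - 2*q^2 - 8*q) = q^2*(q - 4)*(q^2 - 2*q - 8) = q^2*(q - 4)^2*(q + 2)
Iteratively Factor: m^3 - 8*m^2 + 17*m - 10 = (m - 5)*(m^2 - 3*m + 2) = (m - 5)*(m - 2)*(m - 1)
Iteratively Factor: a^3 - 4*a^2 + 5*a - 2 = (a - 1)*(a^2 - 3*a + 2) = (a - 2)*(a - 1)*(a - 1)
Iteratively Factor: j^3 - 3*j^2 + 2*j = (j - 1)*(j^2 - 2*j) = j*(j - 1)*(j - 2)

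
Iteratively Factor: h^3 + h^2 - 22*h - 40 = (h - 5)*(h^2 + 6*h + 8) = (h - 5)*(h + 2)*(h + 4)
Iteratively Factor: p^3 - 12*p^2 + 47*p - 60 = (p - 4)*(p^2 - 8*p + 15) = (p - 5)*(p - 4)*(p - 3)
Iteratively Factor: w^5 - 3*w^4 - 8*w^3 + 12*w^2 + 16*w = (w - 4)*(w^4 + w^3 - 4*w^2 - 4*w) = (w - 4)*(w + 1)*(w^3 - 4*w) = w*(w - 4)*(w + 1)*(w^2 - 4) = w*(w - 4)*(w + 1)*(w + 2)*(w - 2)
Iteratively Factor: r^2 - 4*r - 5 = (r + 1)*(r - 5)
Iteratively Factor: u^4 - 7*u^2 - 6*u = (u - 3)*(u^3 + 3*u^2 + 2*u) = (u - 3)*(u + 2)*(u^2 + u) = u*(u - 3)*(u + 2)*(u + 1)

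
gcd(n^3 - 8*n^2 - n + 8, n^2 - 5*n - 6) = n + 1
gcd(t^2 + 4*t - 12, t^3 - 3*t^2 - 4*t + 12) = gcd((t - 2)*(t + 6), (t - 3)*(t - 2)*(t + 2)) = t - 2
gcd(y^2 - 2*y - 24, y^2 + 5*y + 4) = y + 4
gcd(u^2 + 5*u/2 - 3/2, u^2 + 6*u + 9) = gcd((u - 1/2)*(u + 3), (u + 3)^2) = u + 3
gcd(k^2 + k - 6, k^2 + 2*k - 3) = k + 3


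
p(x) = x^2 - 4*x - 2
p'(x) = 2*x - 4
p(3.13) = -4.72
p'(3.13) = 2.26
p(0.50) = -3.75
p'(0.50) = -3.00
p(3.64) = -3.31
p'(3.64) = 3.28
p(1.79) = -5.96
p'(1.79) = -0.42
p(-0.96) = 2.76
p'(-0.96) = -5.92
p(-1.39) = 5.49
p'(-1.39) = -6.78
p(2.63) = -5.60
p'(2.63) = 1.26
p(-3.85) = 28.22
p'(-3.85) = -11.70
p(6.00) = 10.00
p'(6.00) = 8.00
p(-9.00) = 115.00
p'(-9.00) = -22.00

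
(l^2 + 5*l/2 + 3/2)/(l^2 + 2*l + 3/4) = 2*(l + 1)/(2*l + 1)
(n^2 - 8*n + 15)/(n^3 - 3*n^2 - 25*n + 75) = 1/(n + 5)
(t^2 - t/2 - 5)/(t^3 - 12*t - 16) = (t - 5/2)/(t^2 - 2*t - 8)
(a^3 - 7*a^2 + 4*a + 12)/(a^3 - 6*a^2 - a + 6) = (a - 2)/(a - 1)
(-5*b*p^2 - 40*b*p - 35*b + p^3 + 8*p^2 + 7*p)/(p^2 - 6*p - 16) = (5*b*p^2 + 40*b*p + 35*b - p^3 - 8*p^2 - 7*p)/(-p^2 + 6*p + 16)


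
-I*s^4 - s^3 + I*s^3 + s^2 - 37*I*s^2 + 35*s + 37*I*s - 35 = (s - 7*I)*(s + I)*(s + 5*I)*(-I*s + I)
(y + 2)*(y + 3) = y^2 + 5*y + 6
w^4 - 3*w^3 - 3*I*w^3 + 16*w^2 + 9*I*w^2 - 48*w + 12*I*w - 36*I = (w - 3)*(w - 6*I)*(w + I)*(w + 2*I)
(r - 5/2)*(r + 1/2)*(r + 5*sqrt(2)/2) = r^3 - 2*r^2 + 5*sqrt(2)*r^2/2 - 5*sqrt(2)*r - 5*r/4 - 25*sqrt(2)/8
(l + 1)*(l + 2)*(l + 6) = l^3 + 9*l^2 + 20*l + 12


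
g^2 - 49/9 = (g - 7/3)*(g + 7/3)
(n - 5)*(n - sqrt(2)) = n^2 - 5*n - sqrt(2)*n + 5*sqrt(2)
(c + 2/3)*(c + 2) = c^2 + 8*c/3 + 4/3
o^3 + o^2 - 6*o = o*(o - 2)*(o + 3)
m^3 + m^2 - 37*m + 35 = (m - 5)*(m - 1)*(m + 7)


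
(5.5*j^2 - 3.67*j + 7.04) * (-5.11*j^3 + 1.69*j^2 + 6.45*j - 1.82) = -28.105*j^5 + 28.0487*j^4 - 6.7017*j^3 - 21.7839*j^2 + 52.0874*j - 12.8128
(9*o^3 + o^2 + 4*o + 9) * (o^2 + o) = 9*o^5 + 10*o^4 + 5*o^3 + 13*o^2 + 9*o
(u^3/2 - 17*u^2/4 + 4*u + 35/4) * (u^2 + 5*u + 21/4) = u^5/2 - 7*u^4/4 - 117*u^3/8 + 103*u^2/16 + 259*u/4 + 735/16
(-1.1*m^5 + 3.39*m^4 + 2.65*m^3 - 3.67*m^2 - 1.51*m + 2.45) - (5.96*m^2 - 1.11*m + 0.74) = -1.1*m^5 + 3.39*m^4 + 2.65*m^3 - 9.63*m^2 - 0.4*m + 1.71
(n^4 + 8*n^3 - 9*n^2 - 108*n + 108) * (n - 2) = n^5 + 6*n^4 - 25*n^3 - 90*n^2 + 324*n - 216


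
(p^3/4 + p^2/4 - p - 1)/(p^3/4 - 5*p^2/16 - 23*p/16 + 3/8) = 4*(p^2 - p - 2)/(4*p^2 - 13*p + 3)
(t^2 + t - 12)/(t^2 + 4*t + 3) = (t^2 + t - 12)/(t^2 + 4*t + 3)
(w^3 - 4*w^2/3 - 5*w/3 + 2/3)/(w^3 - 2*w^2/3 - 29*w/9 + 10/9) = 3*(w + 1)/(3*w + 5)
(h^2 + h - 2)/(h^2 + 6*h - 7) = (h + 2)/(h + 7)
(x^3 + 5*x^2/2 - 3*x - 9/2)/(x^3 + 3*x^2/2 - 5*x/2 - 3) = (x + 3)/(x + 2)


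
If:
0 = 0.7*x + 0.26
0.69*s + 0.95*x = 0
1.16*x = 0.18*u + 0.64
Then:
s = 0.51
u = -5.95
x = -0.37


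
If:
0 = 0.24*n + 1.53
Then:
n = -6.38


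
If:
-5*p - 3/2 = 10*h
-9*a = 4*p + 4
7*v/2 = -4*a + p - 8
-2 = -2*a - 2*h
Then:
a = 26/85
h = 59/85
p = -287/170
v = -53/17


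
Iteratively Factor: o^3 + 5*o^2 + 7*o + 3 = (o + 3)*(o^2 + 2*o + 1) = (o + 1)*(o + 3)*(o + 1)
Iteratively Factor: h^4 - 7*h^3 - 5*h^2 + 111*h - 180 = (h - 5)*(h^3 - 2*h^2 - 15*h + 36) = (h - 5)*(h - 3)*(h^2 + h - 12) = (h - 5)*(h - 3)^2*(h + 4)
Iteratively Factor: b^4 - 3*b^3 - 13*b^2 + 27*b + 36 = (b + 3)*(b^3 - 6*b^2 + 5*b + 12) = (b - 4)*(b + 3)*(b^2 - 2*b - 3) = (b - 4)*(b + 1)*(b + 3)*(b - 3)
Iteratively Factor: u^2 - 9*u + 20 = (u - 4)*(u - 5)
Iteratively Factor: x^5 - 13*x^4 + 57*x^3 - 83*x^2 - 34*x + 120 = (x - 2)*(x^4 - 11*x^3 + 35*x^2 - 13*x - 60) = (x - 5)*(x - 2)*(x^3 - 6*x^2 + 5*x + 12) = (x - 5)*(x - 3)*(x - 2)*(x^2 - 3*x - 4) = (x - 5)*(x - 3)*(x - 2)*(x + 1)*(x - 4)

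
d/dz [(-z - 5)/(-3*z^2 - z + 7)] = (3*z^2 + z - (z + 5)*(6*z + 1) - 7)/(3*z^2 + z - 7)^2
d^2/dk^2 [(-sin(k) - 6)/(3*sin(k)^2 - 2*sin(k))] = 3*(3*sin(k)^2 + 74*sin(k) - 42 - 100/sin(k) + 72/sin(k)^2 - 16/sin(k)^3)/(3*sin(k) - 2)^3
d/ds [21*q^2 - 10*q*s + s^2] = -10*q + 2*s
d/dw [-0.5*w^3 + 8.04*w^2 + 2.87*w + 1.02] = -1.5*w^2 + 16.08*w + 2.87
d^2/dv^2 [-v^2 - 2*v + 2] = -2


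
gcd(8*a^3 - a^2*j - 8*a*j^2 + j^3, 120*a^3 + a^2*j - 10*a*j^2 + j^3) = 8*a - j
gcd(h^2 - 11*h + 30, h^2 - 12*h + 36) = h - 6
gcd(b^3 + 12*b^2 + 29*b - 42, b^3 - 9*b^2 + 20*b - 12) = b - 1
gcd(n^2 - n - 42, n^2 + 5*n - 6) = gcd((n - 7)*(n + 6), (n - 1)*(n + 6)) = n + 6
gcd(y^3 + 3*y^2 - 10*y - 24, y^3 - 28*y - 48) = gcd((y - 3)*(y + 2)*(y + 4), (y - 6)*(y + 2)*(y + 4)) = y^2 + 6*y + 8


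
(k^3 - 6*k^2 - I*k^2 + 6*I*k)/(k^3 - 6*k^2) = (k - I)/k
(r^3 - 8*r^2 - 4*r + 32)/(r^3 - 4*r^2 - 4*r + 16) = (r - 8)/(r - 4)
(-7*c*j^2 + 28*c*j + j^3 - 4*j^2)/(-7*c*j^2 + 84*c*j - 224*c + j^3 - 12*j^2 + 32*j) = j/(j - 8)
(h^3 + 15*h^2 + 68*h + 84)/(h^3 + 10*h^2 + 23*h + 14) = (h + 6)/(h + 1)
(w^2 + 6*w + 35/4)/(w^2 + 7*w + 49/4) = (2*w + 5)/(2*w + 7)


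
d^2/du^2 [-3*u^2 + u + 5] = -6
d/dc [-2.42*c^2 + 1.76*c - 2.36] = 1.76 - 4.84*c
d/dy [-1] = 0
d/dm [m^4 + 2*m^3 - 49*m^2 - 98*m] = 4*m^3 + 6*m^2 - 98*m - 98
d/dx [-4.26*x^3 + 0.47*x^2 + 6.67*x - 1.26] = -12.78*x^2 + 0.94*x + 6.67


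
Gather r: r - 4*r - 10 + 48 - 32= 6 - 3*r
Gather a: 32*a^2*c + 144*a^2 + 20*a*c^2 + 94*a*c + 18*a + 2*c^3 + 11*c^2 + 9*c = a^2*(32*c + 144) + a*(20*c^2 + 94*c + 18) + 2*c^3 + 11*c^2 + 9*c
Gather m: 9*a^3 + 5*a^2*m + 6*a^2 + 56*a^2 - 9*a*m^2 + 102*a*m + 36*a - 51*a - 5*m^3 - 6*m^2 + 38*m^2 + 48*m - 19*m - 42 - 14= 9*a^3 + 62*a^2 - 15*a - 5*m^3 + m^2*(32 - 9*a) + m*(5*a^2 + 102*a + 29) - 56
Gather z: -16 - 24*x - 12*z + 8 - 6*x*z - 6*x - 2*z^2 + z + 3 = -30*x - 2*z^2 + z*(-6*x - 11) - 5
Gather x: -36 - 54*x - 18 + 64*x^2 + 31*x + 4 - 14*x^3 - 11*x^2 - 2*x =-14*x^3 + 53*x^2 - 25*x - 50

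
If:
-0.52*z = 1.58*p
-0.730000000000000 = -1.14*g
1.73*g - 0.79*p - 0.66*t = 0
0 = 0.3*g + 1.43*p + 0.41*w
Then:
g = 0.64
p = -0.329113924050633*z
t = 0.393939393939394*z + 1.67849548112706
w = 1.14788514973757*z - 0.468549422336329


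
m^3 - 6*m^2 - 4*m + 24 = (m - 6)*(m - 2)*(m + 2)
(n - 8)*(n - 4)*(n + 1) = n^3 - 11*n^2 + 20*n + 32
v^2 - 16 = (v - 4)*(v + 4)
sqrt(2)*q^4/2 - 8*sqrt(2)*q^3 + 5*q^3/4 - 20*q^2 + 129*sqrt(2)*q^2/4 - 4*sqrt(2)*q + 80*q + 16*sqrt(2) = (q/2 + sqrt(2)/2)*(q - 8)^2*(sqrt(2)*q + 1/2)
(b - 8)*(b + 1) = b^2 - 7*b - 8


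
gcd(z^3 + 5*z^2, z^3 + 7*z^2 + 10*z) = z^2 + 5*z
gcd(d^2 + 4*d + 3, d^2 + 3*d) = d + 3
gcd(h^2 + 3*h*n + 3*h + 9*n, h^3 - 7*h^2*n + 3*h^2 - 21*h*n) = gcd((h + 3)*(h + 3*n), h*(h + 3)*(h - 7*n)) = h + 3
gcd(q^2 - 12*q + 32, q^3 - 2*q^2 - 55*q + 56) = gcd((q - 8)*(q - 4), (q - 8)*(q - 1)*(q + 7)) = q - 8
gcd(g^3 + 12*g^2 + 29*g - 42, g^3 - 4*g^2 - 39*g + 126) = g + 6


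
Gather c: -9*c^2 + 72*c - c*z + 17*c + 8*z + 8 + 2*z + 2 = -9*c^2 + c*(89 - z) + 10*z + 10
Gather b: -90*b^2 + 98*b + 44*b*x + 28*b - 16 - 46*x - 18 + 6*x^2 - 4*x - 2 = -90*b^2 + b*(44*x + 126) + 6*x^2 - 50*x - 36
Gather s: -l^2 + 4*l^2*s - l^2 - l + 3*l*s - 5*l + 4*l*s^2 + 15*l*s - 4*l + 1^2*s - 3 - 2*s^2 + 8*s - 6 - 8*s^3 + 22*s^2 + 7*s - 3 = -2*l^2 - 10*l - 8*s^3 + s^2*(4*l + 20) + s*(4*l^2 + 18*l + 16) - 12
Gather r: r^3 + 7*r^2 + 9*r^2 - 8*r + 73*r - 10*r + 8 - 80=r^3 + 16*r^2 + 55*r - 72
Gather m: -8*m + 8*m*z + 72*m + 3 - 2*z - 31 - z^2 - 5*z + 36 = m*(8*z + 64) - z^2 - 7*z + 8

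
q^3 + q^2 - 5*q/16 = q*(q - 1/4)*(q + 5/4)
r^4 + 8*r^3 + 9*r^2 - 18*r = r*(r - 1)*(r + 3)*(r + 6)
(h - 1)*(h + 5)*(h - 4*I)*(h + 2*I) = h^4 + 4*h^3 - 2*I*h^3 + 3*h^2 - 8*I*h^2 + 32*h + 10*I*h - 40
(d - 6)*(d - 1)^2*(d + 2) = d^4 - 6*d^3 - 3*d^2 + 20*d - 12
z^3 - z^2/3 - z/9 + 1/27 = (z - 1/3)^2*(z + 1/3)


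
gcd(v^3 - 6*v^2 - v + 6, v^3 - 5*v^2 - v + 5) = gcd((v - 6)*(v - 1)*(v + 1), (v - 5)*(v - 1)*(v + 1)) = v^2 - 1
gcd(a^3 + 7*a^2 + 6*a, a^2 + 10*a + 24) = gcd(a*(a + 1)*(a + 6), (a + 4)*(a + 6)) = a + 6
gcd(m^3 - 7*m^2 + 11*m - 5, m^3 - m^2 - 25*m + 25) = m^2 - 6*m + 5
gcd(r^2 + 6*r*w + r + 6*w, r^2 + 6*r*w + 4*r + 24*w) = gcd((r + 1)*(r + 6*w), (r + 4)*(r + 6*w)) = r + 6*w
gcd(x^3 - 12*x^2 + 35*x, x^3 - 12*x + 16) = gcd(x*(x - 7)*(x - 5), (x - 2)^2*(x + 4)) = 1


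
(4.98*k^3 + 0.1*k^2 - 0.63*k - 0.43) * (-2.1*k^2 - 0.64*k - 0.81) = -10.458*k^5 - 3.3972*k^4 - 2.7748*k^3 + 1.2252*k^2 + 0.7855*k + 0.3483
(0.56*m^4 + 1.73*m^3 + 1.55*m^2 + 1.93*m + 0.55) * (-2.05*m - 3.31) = -1.148*m^5 - 5.4001*m^4 - 8.9038*m^3 - 9.087*m^2 - 7.5158*m - 1.8205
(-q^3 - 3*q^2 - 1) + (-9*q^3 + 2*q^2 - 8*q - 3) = -10*q^3 - q^2 - 8*q - 4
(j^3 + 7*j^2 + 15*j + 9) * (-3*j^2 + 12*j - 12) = -3*j^5 - 9*j^4 + 27*j^3 + 69*j^2 - 72*j - 108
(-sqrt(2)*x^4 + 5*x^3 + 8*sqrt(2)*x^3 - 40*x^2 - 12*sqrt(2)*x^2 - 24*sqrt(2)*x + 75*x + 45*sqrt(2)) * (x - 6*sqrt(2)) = -sqrt(2)*x^5 + 8*sqrt(2)*x^4 + 17*x^4 - 136*x^3 - 42*sqrt(2)*x^3 + 219*x^2 + 216*sqrt(2)*x^2 - 405*sqrt(2)*x + 288*x - 540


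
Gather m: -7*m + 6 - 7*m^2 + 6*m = -7*m^2 - m + 6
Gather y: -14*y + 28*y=14*y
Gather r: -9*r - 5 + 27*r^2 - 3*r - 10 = 27*r^2 - 12*r - 15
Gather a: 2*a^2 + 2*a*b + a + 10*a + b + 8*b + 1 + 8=2*a^2 + a*(2*b + 11) + 9*b + 9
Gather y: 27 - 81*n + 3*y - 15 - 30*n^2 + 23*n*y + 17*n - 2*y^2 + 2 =-30*n^2 - 64*n - 2*y^2 + y*(23*n + 3) + 14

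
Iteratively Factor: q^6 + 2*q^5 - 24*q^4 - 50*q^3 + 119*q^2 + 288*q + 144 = (q - 4)*(q^5 + 6*q^4 - 50*q^2 - 81*q - 36) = (q - 4)*(q + 1)*(q^4 + 5*q^3 - 5*q^2 - 45*q - 36) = (q - 4)*(q + 1)*(q + 3)*(q^3 + 2*q^2 - 11*q - 12) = (q - 4)*(q + 1)^2*(q + 3)*(q^2 + q - 12) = (q - 4)*(q + 1)^2*(q + 3)*(q + 4)*(q - 3)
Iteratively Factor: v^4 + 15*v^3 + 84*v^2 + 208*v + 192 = (v + 4)*(v^3 + 11*v^2 + 40*v + 48) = (v + 3)*(v + 4)*(v^2 + 8*v + 16) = (v + 3)*(v + 4)^2*(v + 4)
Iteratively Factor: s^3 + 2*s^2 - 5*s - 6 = (s + 1)*(s^2 + s - 6) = (s - 2)*(s + 1)*(s + 3)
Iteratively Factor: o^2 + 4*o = (o)*(o + 4)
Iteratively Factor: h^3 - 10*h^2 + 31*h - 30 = (h - 5)*(h^2 - 5*h + 6) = (h - 5)*(h - 2)*(h - 3)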